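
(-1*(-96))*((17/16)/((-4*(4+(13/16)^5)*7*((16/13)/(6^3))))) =-4692639744/31959179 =-146.83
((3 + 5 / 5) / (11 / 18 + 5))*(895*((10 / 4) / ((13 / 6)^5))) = 1252713600 / 37500593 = 33.41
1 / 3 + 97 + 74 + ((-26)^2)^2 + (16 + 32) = 1371586 / 3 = 457195.33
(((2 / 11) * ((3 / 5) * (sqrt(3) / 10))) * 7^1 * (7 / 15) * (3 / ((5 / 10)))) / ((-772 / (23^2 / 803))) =-0.00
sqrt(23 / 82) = 0.53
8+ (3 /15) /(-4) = 7.95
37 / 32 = 1.16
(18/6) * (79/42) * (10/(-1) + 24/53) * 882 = -47516.26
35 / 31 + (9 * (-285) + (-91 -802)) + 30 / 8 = -428187 / 124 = -3453.12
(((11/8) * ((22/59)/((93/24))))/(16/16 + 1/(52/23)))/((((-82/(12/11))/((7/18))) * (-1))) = 8008/16872525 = 0.00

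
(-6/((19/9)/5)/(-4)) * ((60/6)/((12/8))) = 450/19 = 23.68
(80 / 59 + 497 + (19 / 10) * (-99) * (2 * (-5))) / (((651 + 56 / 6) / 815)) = 343233990 / 116879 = 2936.66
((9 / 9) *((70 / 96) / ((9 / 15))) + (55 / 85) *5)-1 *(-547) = 1349951 / 2448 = 551.45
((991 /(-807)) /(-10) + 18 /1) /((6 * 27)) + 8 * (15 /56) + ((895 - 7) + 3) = 893.25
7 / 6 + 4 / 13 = 115 / 78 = 1.47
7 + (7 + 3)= 17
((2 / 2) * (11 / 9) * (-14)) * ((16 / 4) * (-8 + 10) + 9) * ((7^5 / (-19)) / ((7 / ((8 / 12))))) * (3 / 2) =6285818 / 171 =36759.17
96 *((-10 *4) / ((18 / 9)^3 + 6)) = -1920 / 7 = -274.29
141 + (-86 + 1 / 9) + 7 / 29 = 14447 / 261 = 55.35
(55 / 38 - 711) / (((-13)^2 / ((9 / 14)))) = -242667 / 89908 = -2.70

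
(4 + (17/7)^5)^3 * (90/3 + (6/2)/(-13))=1272677434947293241375/61718299629259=20620746.89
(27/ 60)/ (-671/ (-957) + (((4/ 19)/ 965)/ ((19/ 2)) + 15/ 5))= 54553959/ 448696904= 0.12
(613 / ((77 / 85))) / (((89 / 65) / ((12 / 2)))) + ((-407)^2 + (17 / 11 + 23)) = 1155681757 / 6853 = 168638.81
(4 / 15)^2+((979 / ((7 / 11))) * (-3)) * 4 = -18461.07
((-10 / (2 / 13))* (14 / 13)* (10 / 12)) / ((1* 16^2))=-0.23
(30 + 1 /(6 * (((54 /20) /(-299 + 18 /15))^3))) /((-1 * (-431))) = -13203401206 /25450119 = -518.80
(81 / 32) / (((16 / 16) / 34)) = 1377 / 16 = 86.06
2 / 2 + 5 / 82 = 1.06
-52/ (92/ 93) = -1209/ 23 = -52.57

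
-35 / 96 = -0.36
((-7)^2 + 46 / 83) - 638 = -48841 / 83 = -588.45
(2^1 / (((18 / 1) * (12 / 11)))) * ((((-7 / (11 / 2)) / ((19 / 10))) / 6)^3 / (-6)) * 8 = 343000 / 1815076593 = 0.00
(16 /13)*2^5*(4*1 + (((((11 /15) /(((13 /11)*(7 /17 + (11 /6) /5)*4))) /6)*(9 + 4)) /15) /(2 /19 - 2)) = 328037024 /2090205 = 156.94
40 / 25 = 8 / 5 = 1.60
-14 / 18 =-7 / 9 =-0.78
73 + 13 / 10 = 743 / 10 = 74.30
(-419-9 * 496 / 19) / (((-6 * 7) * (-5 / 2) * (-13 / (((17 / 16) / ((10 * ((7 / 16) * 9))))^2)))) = 20519 / 58820580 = 0.00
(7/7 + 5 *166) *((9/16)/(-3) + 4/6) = 6371/16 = 398.19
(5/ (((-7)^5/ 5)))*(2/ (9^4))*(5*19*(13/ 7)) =-61750/ 771895089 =-0.00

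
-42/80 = -21/40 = -0.52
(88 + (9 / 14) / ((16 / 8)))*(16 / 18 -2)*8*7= -49460 / 9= -5495.56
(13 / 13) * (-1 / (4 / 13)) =-3.25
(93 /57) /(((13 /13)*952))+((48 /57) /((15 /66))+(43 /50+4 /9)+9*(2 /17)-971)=-3927071117 /4069800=-964.93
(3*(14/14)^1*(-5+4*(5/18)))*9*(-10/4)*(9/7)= 675/2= 337.50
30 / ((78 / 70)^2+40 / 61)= 15.81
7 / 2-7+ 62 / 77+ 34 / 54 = -8587 / 4158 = -2.07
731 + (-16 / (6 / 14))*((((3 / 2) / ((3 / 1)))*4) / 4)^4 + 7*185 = 6071 / 3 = 2023.67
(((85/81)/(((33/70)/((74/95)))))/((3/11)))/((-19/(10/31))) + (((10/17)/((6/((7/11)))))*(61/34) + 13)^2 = 171.81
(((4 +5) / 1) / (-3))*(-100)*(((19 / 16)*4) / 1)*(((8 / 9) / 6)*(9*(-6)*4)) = -45600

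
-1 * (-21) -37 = -16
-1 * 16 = -16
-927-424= -1351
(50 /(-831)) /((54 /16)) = -400 /22437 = -0.02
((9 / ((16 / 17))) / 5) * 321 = 49113 / 80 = 613.91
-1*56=-56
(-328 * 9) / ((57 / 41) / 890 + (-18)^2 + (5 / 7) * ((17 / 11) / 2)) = -4147161480 / 455953867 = -9.10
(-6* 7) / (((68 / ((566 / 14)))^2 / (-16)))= 480534 / 2023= 237.54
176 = 176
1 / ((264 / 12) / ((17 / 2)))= 17 / 44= 0.39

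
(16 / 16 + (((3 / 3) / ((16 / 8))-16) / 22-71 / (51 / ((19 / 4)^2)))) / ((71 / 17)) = -279289 / 37488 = -7.45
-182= -182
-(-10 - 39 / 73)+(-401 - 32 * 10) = -710.47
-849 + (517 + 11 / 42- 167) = -20947 / 42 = -498.74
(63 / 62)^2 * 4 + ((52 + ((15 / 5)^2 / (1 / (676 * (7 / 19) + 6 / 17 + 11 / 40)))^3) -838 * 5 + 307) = 23517576544022015100512073 / 2072578213568000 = 11347015224.84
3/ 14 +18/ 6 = 45/ 14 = 3.21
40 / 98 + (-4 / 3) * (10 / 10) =-0.93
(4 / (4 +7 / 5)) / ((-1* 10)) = -2 / 27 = -0.07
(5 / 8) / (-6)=-5 / 48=-0.10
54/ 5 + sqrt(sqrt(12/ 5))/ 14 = sqrt(2) * 3^(1/ 4) * 5^(3/ 4)/ 70 + 54/ 5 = 10.89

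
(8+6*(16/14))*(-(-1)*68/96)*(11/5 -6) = -4199/105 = -39.99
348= 348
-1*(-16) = 16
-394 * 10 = -3940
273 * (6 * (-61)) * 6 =-599508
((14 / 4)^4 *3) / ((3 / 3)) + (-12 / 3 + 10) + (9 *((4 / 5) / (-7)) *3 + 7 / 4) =254717 / 560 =454.85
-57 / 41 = -1.39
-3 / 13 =-0.23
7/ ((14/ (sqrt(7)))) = sqrt(7)/ 2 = 1.32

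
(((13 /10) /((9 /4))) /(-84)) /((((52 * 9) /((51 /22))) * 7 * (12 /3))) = -17 /13970880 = -0.00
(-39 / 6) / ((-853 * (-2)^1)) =-13 / 3412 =-0.00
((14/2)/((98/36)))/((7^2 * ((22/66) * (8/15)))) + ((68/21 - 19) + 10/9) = -177263/12348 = -14.36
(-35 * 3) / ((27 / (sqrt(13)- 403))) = 1553.20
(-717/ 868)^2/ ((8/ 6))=1542267/ 3013696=0.51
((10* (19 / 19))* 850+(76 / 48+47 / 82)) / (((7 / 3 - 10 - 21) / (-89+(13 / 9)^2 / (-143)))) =41470866754 / 1570833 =26400.56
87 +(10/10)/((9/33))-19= 215/3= 71.67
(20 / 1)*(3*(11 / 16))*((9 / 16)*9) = 13365 / 64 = 208.83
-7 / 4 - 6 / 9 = -29 / 12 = -2.42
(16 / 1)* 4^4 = 4096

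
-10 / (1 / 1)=-10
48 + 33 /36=587 /12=48.92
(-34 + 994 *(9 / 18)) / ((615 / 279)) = 43059 / 205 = 210.04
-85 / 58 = -1.47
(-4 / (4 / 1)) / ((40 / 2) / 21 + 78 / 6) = -21 / 293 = -0.07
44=44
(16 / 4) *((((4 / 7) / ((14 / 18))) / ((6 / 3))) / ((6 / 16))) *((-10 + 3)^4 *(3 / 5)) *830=4685184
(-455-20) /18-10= -655 /18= -36.39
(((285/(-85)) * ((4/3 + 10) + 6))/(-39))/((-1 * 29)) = -76/1479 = -0.05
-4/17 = -0.24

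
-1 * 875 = -875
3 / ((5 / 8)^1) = 24 / 5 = 4.80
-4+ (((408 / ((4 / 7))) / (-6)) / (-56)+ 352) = 2801 / 8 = 350.12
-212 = -212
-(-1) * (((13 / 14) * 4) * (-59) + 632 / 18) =-11594 / 63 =-184.03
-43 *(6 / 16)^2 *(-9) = 3483 / 64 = 54.42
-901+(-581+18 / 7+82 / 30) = -155053 / 105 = -1476.70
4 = 4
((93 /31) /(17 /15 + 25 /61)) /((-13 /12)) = -8235 /4589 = -1.79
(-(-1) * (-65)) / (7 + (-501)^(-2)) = -16315065 / 1757008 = -9.29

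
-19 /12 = -1.58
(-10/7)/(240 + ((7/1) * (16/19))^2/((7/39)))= -1805/547848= -0.00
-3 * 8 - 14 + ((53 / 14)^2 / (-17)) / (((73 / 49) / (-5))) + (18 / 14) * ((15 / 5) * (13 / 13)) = -1088081 / 34748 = -31.31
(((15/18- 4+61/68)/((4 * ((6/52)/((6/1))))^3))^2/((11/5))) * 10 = 25867955463025/228888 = 113015778.30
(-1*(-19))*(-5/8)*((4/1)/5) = -19/2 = -9.50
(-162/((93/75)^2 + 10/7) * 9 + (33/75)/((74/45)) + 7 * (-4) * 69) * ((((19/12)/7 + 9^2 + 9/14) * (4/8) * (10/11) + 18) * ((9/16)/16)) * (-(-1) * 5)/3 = -593599704941769/75717576704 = -7839.66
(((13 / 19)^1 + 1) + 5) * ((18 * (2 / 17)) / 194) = 2286 / 31331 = 0.07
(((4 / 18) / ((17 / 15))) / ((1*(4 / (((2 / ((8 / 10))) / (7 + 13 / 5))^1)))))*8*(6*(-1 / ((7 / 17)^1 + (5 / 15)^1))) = -125 / 152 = -0.82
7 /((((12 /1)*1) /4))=2.33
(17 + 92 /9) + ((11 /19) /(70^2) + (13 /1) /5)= 24988139 /837900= 29.82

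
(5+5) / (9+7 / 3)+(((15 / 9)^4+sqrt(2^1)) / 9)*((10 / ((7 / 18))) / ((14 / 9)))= 90*sqrt(2) / 49+112865 / 7497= 17.65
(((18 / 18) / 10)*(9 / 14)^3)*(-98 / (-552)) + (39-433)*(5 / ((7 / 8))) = -115993357 / 51520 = -2251.42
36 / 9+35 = 39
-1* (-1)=1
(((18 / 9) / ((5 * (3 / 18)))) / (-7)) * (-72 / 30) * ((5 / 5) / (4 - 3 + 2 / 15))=432 / 595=0.73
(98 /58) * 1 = 49 /29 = 1.69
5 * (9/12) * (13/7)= 195/28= 6.96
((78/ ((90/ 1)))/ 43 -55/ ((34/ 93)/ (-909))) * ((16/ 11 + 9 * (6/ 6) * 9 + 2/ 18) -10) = 10772230257064/ 1085535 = 9923429.70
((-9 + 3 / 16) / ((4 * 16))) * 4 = -141 / 256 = -0.55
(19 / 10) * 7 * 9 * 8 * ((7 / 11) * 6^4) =789758.84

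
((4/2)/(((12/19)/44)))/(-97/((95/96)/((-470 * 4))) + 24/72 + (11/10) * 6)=1805/2387348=0.00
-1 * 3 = -3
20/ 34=10/ 17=0.59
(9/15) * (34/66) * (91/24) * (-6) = -1547/220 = -7.03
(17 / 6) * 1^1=17 / 6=2.83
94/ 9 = 10.44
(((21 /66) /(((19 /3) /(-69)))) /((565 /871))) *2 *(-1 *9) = 11358711 /118085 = 96.19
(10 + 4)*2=28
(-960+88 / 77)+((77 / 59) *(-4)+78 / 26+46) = -377927 / 413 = -915.08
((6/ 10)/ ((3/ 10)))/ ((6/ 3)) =1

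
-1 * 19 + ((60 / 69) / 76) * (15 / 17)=-141076 / 7429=-18.99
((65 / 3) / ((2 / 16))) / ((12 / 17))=2210 / 9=245.56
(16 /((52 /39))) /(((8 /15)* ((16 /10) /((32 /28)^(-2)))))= 11025 /1024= 10.77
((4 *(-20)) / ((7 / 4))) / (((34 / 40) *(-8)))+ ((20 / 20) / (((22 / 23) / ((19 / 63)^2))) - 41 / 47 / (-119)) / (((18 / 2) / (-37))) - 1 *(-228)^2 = -32636991099239 / 627903738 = -51977.70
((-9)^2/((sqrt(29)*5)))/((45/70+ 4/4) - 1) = 126*sqrt(29)/145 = 4.68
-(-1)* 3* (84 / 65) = 252 / 65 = 3.88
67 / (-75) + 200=14933 / 75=199.11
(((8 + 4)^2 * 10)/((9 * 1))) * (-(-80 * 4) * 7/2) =179200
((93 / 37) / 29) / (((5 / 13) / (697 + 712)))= 1703481 / 5365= 317.52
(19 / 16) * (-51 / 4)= -15.14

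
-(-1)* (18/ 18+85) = 86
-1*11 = -11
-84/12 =-7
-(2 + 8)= -10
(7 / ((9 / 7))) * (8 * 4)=1568 / 9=174.22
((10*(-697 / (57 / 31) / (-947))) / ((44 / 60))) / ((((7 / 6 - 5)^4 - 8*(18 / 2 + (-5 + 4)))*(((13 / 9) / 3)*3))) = 12601202400 / 506615784103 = 0.02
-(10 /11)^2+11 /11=21 /121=0.17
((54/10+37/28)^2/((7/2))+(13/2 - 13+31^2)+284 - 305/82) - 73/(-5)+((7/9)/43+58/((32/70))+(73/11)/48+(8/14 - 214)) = 28158449627059/23946476400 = 1175.89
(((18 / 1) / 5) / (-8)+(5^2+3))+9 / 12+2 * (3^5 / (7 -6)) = 5143 / 10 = 514.30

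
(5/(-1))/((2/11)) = -55/2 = -27.50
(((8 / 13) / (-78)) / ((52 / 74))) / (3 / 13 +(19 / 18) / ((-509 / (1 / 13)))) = -225996 / 4641923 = -0.05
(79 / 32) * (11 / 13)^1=869 / 416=2.09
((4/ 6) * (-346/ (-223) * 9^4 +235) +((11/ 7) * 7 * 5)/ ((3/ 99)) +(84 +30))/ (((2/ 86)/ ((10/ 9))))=2552274890/ 6021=423895.51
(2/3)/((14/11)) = 11/21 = 0.52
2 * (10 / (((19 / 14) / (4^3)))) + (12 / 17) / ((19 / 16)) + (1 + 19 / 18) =5498927 / 5814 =945.81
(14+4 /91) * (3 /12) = 639 /182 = 3.51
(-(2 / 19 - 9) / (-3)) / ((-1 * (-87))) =-169 / 4959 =-0.03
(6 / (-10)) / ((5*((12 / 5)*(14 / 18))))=-9 / 140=-0.06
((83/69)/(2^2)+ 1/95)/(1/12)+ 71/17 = 293872/37145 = 7.91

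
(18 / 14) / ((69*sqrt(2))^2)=0.00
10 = 10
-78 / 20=-39 / 10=-3.90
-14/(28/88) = -44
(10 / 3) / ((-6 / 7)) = -35 / 9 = -3.89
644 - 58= 586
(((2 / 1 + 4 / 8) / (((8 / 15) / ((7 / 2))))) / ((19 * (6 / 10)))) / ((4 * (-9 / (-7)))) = 6125 / 21888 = 0.28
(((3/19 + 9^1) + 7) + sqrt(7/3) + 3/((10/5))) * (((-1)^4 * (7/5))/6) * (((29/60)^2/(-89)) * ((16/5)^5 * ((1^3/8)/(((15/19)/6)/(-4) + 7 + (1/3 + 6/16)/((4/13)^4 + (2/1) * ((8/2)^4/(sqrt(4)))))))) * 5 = -67603166006345728/207750815626640625 - 3828495243280384 * sqrt(21)/623252446879921875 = -0.35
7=7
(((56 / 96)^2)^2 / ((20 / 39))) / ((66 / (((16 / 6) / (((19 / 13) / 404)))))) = 40982669 / 16251840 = 2.52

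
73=73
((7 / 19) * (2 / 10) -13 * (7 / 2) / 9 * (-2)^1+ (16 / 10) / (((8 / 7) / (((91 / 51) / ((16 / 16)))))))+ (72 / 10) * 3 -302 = -3891269 / 14535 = -267.72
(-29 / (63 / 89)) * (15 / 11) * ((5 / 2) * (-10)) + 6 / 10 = 1613818 / 1155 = 1397.25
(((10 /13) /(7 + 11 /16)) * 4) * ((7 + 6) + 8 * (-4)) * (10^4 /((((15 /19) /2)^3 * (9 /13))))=-1785923.97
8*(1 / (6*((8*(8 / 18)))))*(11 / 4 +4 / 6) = 41 / 32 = 1.28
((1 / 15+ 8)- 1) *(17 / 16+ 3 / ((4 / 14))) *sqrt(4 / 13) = 1961 *sqrt(13) / 156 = 45.32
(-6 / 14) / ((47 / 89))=-267 / 329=-0.81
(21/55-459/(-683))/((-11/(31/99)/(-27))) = 3681684/4545365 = 0.81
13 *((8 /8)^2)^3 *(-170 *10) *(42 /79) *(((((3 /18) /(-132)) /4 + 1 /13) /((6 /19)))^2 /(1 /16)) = -10690373999375 /966300192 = -11063.20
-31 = -31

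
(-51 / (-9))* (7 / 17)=7 / 3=2.33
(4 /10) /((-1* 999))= -2 /4995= -0.00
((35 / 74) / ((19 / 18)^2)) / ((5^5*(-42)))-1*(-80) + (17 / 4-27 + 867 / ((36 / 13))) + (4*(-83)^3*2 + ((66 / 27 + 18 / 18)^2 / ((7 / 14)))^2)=-250492438060024022 / 54772048125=-4573362.63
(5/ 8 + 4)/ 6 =37/ 48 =0.77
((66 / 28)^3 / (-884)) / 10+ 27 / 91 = 7161183 / 24256960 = 0.30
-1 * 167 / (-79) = 167 / 79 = 2.11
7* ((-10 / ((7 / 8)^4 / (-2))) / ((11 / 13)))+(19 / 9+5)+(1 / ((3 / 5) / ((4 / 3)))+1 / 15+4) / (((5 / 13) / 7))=342818869 / 848925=403.83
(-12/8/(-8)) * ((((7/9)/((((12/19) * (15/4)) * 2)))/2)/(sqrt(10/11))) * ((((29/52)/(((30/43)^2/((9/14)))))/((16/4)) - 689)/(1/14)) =-155.69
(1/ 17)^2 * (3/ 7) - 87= -175998/ 2023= -87.00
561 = 561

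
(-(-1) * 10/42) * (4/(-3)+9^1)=115/63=1.83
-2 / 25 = -0.08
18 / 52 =9 / 26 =0.35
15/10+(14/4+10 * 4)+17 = 62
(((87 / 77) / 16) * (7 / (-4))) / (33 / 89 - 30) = 2581 / 618816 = 0.00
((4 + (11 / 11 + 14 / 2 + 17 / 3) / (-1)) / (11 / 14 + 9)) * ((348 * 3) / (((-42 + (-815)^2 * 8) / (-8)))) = 565152 / 363992423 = 0.00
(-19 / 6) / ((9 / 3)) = -1.06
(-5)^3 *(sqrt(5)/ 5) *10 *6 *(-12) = 18000 *sqrt(5) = 40249.22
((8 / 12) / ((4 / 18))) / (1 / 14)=42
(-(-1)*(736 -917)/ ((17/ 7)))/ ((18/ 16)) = -10136/ 153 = -66.25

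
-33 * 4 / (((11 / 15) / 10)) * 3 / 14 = -2700 / 7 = -385.71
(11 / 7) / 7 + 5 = 256 / 49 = 5.22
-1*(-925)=925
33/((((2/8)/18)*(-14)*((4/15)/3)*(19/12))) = -160380/133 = -1205.86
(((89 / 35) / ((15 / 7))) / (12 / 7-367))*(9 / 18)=-623 / 383550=-0.00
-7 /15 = -0.47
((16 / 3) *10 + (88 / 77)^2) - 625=-83843 / 147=-570.36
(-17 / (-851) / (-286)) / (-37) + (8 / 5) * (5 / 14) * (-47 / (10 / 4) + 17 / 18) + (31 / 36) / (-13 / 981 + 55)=-445384419866861 / 43718662947960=-10.19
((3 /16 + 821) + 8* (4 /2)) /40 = 2679 /128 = 20.93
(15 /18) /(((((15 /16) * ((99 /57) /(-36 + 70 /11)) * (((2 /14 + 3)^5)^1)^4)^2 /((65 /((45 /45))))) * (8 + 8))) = 793866294993651089647999544674501370696317 /55326636508338049917442021178191888422308786252224747536384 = 0.00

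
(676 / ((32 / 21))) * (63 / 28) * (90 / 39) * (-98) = -1805895 / 8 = -225736.88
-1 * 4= -4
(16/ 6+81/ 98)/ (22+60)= 1027/ 24108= 0.04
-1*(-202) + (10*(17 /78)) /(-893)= 7034969 /34827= 202.00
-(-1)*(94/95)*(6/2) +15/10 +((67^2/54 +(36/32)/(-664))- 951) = -863.40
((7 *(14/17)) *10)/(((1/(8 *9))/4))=282240/17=16602.35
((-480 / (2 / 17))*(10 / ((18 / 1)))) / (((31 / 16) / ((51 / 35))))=-369920 / 217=-1704.70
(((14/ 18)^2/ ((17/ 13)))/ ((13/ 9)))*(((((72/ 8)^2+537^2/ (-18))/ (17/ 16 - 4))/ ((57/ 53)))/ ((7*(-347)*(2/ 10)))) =-473084360/ 142230789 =-3.33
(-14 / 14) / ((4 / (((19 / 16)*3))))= -0.89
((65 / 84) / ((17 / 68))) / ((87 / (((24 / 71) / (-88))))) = -65 / 475629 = -0.00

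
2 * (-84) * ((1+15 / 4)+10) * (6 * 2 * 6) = -178416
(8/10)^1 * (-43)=-34.40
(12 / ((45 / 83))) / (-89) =-332 / 1335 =-0.25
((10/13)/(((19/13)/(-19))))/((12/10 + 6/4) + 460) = -100/4627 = -0.02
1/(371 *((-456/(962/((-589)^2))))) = -481/29345353548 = -0.00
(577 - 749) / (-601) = 172 / 601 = 0.29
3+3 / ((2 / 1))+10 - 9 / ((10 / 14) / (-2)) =39.70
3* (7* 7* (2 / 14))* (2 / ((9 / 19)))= 88.67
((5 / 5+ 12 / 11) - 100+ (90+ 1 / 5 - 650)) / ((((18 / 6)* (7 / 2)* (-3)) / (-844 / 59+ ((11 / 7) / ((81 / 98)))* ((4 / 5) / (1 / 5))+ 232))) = 25965890128 / 5519745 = 4704.18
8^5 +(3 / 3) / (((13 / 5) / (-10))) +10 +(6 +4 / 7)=2983046 / 91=32780.73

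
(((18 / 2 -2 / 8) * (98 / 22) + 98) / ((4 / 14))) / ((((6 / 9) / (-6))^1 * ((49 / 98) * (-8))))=379701 / 352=1078.70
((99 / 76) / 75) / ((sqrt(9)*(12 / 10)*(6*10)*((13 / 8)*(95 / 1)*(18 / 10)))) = 11 / 38013300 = 0.00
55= 55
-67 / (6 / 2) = -67 / 3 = -22.33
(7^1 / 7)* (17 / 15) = 17 / 15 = 1.13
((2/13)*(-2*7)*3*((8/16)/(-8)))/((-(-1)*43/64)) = 336/559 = 0.60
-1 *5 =-5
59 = 59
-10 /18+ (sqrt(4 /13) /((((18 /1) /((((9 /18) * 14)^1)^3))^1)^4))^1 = -5 /9+ 13841287201 * sqrt(13) /682344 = 73137.73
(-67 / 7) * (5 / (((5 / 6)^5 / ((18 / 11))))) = -9377856 / 48125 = -194.86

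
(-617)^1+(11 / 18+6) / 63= -99937 / 162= -616.90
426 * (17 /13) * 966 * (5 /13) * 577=20182802220 /169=119424865.21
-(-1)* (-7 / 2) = -7 / 2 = -3.50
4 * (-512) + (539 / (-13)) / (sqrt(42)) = -2048 -77 * sqrt(42) / 78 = -2054.40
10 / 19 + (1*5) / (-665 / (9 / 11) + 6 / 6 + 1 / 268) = 19350850 / 37201981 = 0.52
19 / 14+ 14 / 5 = 291 / 70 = 4.16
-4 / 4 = -1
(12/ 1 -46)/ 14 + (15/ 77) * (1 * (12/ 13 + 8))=-691/ 1001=-0.69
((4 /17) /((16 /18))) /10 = 9 /340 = 0.03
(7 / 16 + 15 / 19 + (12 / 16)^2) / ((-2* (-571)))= 17 / 10849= 0.00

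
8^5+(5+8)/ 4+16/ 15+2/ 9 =5899057/ 180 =32772.54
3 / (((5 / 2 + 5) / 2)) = 4 / 5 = 0.80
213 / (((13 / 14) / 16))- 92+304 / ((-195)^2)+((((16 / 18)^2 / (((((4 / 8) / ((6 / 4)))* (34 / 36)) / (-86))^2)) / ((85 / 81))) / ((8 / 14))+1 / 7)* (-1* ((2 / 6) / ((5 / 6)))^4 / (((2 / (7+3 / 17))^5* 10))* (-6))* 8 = 8345010427252670148985996 / 1160482648036359375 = 7190982.51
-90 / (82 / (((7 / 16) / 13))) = -0.04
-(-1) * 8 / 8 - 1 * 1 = 0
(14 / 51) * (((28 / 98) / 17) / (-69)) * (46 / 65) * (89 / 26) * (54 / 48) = -89 / 488410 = -0.00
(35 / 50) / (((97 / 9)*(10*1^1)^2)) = 63 / 97000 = 0.00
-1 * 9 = -9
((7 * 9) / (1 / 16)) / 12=84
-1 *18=-18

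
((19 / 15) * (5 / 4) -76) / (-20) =893 / 240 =3.72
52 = 52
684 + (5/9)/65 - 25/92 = 7359743/10764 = 683.74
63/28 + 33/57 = 215/76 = 2.83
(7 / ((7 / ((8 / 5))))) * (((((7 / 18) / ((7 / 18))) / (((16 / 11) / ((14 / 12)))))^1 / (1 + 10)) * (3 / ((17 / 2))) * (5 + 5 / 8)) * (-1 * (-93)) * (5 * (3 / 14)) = 12555 / 544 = 23.08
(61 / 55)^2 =3721 / 3025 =1.23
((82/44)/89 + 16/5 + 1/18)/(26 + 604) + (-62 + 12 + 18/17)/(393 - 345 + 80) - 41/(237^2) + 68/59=134586704139733/173736420961950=0.77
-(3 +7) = -10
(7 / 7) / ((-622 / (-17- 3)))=10 / 311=0.03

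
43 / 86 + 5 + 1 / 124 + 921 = 114887 / 124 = 926.51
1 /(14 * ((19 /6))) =3 /133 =0.02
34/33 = 1.03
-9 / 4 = -2.25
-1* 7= -7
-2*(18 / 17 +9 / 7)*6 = -3348 / 119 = -28.13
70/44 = 35/22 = 1.59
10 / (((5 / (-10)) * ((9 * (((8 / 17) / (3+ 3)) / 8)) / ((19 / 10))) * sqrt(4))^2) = 208658 / 45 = 4636.84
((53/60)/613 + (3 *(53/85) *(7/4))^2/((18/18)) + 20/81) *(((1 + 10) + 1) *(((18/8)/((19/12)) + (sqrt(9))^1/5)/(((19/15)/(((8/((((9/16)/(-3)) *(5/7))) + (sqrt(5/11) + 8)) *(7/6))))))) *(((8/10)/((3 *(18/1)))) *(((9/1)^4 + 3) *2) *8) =-191484329348122058752/9712964694375 + 246758156376445952 *sqrt(55)/7122840775875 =-19457382.02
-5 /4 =-1.25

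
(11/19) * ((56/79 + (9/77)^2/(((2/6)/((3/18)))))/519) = 670447/839782482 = 0.00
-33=-33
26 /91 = 2 /7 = 0.29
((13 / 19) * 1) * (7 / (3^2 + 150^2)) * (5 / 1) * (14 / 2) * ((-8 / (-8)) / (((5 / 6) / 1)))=1274 / 142557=0.01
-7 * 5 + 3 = -32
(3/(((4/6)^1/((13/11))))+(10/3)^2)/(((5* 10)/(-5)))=-3253/1980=-1.64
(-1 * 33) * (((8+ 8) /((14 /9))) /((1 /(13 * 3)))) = -92664 /7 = -13237.71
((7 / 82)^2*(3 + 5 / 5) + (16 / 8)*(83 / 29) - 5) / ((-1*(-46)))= 18361 / 1121227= 0.02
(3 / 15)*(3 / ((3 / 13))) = 13 / 5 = 2.60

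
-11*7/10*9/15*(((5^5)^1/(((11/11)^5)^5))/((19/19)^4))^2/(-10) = 18046875/4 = 4511718.75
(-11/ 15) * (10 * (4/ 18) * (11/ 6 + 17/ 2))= -1364/ 81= -16.84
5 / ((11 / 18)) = 90 / 11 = 8.18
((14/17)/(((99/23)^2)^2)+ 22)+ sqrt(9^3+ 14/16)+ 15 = sqrt(11678)/4+ 60425406803/1633013217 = 64.02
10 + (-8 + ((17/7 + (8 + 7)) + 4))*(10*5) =4770/7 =681.43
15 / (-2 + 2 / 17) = -255 / 32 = -7.97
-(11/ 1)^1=-11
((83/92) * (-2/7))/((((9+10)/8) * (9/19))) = -332/1449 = -0.23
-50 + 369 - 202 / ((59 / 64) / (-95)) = 1246981 / 59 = 21135.27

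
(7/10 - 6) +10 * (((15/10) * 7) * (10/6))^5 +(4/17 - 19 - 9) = 22321751907/1360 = 16413052.87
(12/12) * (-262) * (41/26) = -5371/13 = -413.15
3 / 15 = 1 / 5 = 0.20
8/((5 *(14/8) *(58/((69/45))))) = 368/15225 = 0.02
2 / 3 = 0.67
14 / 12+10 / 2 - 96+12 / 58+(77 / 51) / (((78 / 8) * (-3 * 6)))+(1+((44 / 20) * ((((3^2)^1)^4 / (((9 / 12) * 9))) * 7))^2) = 5815928979195713 / 25956450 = 224064884.80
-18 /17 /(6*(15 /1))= -1 /85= -0.01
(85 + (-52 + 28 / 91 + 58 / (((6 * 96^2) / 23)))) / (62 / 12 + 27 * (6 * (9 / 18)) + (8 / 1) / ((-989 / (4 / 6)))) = 11848472195 / 30627777024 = 0.39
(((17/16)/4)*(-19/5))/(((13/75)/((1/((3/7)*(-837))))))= 11305/696384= 0.02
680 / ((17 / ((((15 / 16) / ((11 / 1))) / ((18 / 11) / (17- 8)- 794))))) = -75 / 17464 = -0.00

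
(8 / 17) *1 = 8 / 17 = 0.47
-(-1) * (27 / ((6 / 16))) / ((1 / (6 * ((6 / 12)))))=216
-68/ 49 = -1.39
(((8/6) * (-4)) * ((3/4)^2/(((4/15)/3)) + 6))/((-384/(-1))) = -263/1536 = -0.17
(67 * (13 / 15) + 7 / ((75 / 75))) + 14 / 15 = 66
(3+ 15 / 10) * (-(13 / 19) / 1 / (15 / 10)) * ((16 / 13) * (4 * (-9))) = 1728 / 19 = 90.95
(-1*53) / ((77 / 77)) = -53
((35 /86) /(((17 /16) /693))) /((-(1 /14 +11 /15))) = -40748400 /123539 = -329.84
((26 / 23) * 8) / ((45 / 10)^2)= 832 / 1863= 0.45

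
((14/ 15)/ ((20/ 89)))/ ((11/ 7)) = 4361/ 1650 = 2.64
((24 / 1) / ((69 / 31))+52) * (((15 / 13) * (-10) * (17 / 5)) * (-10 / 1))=7364400 / 299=24630.10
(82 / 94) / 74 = 41 / 3478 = 0.01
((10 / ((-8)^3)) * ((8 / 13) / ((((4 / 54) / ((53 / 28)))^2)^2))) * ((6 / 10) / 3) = -1024.97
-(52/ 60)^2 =-0.75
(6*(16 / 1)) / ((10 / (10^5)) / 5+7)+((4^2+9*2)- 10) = 4400008 / 116667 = 37.71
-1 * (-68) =68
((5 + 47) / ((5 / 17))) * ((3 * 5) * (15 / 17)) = 2340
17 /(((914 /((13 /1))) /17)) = 3757 /914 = 4.11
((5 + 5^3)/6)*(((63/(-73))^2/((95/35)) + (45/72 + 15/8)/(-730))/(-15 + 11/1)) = -1.47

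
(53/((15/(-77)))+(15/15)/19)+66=-58714/285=-206.01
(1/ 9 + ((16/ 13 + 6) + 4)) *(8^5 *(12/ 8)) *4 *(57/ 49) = 1652359168/ 637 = 2593970.44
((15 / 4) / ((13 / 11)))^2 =27225 / 2704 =10.07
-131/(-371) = 131/371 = 0.35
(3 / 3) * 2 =2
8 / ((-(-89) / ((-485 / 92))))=-970 / 2047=-0.47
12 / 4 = 3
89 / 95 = 0.94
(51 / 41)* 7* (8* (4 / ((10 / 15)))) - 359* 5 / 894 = 415.94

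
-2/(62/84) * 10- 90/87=-25290/899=-28.13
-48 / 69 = -16 / 23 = -0.70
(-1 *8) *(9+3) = -96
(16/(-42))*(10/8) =-10/21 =-0.48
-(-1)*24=24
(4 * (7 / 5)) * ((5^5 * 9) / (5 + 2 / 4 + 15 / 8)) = 1260000 / 59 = 21355.93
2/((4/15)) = 15/2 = 7.50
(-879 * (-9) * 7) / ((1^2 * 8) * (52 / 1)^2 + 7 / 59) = 3267243 / 1276295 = 2.56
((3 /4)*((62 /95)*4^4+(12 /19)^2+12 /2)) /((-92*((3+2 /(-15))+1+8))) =-1409031 /11823472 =-0.12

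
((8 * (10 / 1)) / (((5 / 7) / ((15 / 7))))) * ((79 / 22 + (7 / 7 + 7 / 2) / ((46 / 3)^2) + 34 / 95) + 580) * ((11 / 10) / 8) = 7747689579 / 402040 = 19270.94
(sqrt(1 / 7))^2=1 / 7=0.14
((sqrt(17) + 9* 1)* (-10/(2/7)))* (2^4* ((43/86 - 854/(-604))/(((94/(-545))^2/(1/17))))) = -6362275500/333559 - 706919500* sqrt(17)/333559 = -27812.11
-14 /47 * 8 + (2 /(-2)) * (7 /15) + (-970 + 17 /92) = -63087043 /64860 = -972.66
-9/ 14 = -0.64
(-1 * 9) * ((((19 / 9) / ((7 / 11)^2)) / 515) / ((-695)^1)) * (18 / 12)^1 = 6897 / 35076650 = 0.00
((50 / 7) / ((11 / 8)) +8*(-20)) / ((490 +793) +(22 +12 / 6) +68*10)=-11920 / 152999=-0.08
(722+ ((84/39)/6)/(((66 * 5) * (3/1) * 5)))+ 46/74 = 2580789184/3571425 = 722.62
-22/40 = -11/20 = -0.55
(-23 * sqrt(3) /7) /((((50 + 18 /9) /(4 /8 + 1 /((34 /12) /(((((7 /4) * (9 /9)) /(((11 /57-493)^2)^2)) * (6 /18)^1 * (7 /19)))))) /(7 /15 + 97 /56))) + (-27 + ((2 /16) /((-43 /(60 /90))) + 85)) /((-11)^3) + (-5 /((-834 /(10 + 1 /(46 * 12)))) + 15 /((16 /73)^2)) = 312.14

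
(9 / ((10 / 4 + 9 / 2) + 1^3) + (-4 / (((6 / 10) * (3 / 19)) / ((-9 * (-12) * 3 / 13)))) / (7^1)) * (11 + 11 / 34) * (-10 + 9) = 5974155 / 3536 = 1689.52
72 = 72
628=628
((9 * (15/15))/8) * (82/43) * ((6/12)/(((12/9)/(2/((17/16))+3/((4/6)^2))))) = 649809/93568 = 6.94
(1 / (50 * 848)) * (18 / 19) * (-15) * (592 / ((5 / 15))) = -2997 / 5035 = -0.60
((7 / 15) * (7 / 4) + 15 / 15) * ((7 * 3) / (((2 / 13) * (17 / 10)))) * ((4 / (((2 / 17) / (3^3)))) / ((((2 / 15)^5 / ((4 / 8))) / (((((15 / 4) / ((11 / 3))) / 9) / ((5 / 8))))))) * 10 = 1016852484375 / 352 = 2888785466.97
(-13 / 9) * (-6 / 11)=26 / 33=0.79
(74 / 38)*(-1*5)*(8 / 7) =-1480 / 133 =-11.13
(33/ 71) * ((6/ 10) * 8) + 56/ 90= 2.85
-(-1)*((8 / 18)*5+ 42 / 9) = 62 / 9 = 6.89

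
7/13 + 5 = 72/13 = 5.54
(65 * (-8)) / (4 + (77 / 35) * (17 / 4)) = -10400 / 267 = -38.95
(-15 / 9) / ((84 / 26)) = -65 / 126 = -0.52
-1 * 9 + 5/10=-17/2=-8.50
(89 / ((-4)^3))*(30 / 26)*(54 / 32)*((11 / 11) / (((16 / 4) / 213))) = -7677585 / 53248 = -144.19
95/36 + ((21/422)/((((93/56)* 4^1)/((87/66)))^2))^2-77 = -134291810601189889/1805941513364043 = -74.36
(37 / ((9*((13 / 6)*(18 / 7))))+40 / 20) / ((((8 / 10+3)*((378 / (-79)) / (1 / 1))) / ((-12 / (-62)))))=-12245 / 420147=-0.03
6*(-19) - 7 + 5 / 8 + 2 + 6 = -899 / 8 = -112.38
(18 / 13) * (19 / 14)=171 / 91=1.88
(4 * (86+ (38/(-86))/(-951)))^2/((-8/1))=-24736003622978/1672237449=-14792.16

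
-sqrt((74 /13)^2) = -74 /13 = -5.69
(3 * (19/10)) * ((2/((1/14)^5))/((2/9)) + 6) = 137952027/5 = 27590405.40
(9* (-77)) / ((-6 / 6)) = 693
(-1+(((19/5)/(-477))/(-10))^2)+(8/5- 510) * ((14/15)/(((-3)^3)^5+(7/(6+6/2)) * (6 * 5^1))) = -24485078368401289/24485903638447500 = -1.00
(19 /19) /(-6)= -1 /6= -0.17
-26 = -26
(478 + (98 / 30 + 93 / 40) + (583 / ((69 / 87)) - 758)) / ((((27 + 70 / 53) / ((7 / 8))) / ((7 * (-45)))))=-9906046143 / 2209472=-4483.44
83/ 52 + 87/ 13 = 431/ 52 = 8.29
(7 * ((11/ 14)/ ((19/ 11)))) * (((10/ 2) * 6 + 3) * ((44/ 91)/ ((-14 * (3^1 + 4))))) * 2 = -87846/ 84721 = -1.04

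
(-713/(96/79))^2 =3172730929/9216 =344263.34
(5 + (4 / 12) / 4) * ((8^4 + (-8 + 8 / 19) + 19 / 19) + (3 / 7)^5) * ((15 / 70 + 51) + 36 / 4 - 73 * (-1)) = 2769253.76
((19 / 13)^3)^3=322687697779 / 10604499373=30.43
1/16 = 0.06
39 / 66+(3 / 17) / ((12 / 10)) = 138 / 187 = 0.74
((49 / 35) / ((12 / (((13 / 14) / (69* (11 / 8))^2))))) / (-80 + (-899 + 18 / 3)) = -104 / 8407902195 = -0.00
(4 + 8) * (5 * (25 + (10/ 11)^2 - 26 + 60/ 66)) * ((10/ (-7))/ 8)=-6675/ 847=-7.88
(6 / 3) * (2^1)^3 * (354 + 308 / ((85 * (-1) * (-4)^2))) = 481132 / 85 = 5660.38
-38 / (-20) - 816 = -814.10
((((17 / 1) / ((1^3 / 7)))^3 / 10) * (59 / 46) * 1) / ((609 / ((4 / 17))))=835499 / 10005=83.51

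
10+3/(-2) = 17/2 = 8.50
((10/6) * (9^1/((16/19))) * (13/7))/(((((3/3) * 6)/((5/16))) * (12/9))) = 18525/14336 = 1.29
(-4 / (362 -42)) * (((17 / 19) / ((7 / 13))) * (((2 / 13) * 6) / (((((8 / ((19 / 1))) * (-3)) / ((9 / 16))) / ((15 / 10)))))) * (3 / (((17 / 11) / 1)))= 891 / 35840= 0.02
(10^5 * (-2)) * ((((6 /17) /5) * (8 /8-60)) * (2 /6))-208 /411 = 1939916464 /6987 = 277646.55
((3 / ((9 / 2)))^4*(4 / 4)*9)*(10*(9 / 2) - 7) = 608 / 9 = 67.56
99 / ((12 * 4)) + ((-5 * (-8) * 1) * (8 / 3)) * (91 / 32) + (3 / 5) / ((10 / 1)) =366547 / 1200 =305.46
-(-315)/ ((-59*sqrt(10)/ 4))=-126*sqrt(10)/ 59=-6.75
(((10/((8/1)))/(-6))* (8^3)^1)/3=-320/9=-35.56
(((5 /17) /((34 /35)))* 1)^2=30625 /334084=0.09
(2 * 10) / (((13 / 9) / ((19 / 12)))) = 21.92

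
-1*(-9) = 9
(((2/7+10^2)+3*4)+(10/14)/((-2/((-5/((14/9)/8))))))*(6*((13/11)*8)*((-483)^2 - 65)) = 866205130752/539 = 1607059611.78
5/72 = 0.07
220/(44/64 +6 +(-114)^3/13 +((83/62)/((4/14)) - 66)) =-1418560/735198059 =-0.00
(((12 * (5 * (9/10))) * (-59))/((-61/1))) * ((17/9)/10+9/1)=146379/305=479.93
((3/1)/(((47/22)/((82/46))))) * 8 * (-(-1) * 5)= 108240/1081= 100.13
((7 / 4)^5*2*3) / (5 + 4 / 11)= 554631 / 30208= 18.36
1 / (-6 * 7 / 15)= -5 / 14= -0.36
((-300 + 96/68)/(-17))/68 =1269/4913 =0.26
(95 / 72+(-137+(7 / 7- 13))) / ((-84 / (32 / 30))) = 1519 / 810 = 1.88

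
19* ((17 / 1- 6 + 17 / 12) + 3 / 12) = 722 / 3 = 240.67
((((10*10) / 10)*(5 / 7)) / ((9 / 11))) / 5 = 110 / 63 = 1.75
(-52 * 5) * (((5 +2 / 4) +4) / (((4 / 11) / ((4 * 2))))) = -54340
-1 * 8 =-8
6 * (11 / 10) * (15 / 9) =11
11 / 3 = 3.67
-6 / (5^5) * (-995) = 1194 / 625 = 1.91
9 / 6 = 3 / 2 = 1.50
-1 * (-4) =4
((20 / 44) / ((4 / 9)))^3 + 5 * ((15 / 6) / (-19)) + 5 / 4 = 2689695 / 1618496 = 1.66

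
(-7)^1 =-7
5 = 5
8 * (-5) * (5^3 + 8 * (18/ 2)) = -7880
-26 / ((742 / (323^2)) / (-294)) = 56963634 / 53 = 1074785.55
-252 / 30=-42 / 5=-8.40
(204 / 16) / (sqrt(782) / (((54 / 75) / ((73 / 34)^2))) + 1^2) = -162364824 / 408211979879 + 1039554675 * sqrt(782) / 408211979879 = 0.07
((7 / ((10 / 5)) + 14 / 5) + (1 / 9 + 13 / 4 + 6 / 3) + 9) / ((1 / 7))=26033 / 180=144.63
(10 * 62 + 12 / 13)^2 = 65157184 / 169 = 385545.47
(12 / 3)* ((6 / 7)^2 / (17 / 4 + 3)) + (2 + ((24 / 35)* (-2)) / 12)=2.29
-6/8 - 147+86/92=-13507/92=-146.82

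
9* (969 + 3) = 8748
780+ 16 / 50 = 19508 / 25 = 780.32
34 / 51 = 2 / 3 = 0.67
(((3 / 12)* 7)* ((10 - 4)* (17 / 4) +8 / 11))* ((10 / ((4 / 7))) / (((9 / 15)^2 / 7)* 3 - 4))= -208.86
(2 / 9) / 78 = 1 / 351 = 0.00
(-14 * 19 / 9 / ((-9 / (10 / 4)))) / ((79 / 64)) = 42560 / 6399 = 6.65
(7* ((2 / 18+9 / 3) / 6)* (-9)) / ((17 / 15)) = -490 / 17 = -28.82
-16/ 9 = -1.78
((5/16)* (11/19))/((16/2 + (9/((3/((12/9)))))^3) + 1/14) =385/153368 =0.00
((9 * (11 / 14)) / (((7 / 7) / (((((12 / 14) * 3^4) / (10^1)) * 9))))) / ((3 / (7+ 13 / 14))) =1167.78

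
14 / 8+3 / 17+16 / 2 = 675 / 68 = 9.93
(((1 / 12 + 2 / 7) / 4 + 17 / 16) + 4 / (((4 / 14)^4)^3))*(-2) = -290667056053 / 10752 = -27033766.37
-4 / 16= -1 / 4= -0.25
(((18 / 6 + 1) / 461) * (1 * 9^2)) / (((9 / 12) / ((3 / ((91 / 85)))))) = 110160 / 41951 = 2.63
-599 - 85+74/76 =-25955/38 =-683.03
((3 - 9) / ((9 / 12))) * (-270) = 2160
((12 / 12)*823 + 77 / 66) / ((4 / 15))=24725 / 8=3090.62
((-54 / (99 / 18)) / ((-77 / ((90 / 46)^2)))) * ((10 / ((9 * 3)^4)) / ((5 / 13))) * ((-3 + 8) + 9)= 5200 / 15554187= 0.00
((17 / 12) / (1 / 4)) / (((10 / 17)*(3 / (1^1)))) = 289 / 90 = 3.21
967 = 967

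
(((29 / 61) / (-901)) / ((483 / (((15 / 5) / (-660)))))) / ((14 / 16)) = 58 / 10220272755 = 0.00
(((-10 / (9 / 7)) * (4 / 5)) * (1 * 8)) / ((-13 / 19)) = 8512 / 117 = 72.75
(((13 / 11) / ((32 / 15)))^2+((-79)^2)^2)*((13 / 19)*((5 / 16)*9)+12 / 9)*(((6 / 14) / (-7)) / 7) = -1109796.41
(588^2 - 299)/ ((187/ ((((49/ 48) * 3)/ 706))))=16926805/ 2112352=8.01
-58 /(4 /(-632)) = 9164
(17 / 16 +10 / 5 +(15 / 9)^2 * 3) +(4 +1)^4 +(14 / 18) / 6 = 274979 / 432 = 636.53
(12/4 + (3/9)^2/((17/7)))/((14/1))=233/1071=0.22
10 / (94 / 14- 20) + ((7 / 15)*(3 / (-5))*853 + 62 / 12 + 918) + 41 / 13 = 41512697 / 60450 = 686.73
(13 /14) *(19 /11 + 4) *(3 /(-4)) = -351 /88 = -3.99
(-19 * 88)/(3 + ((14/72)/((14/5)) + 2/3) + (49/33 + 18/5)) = -6621120/34931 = -189.55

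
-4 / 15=-0.27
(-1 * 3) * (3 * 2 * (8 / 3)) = -48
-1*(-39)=39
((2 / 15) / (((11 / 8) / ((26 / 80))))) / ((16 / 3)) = 13 / 2200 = 0.01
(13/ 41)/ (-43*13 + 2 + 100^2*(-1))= -13/ 432837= -0.00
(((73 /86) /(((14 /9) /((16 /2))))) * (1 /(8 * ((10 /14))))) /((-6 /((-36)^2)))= -35478 /215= -165.01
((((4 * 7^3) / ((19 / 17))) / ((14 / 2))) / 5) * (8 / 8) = 3332 / 95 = 35.07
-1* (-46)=46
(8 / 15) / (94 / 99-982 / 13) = -858 / 119995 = -0.01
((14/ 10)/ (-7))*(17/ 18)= -17/ 90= -0.19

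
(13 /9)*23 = 299 /9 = 33.22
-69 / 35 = -1.97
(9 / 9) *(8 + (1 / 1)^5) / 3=3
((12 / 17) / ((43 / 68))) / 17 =48 / 731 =0.07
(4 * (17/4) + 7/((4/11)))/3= 145/12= 12.08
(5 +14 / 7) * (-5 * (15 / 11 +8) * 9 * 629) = -20407905 / 11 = -1855264.09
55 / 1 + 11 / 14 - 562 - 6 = -7171 / 14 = -512.21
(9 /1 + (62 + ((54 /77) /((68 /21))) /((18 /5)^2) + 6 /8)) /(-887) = -107363 /1326952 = -0.08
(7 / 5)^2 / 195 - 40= -194951 / 4875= -39.99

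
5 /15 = 1 /3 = 0.33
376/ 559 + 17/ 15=15143/ 8385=1.81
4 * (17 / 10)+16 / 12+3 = 11.13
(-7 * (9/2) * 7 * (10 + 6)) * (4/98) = -144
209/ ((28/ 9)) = 1881/ 28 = 67.18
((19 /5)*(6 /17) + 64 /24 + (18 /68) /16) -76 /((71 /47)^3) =-18.02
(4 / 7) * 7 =4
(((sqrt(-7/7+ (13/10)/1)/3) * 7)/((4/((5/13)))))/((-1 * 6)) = -7 * sqrt(30)/1872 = -0.02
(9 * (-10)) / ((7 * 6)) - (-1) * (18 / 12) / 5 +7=361 / 70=5.16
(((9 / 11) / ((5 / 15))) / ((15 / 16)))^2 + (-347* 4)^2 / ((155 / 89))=103735404496 / 93775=1106215.99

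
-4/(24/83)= -83/6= -13.83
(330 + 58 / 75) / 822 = 0.40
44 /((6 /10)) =220 /3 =73.33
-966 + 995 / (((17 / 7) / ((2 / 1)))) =-2492 / 17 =-146.59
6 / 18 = 1 / 3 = 0.33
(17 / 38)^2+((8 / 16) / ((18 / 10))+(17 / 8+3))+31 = 951383 / 25992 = 36.60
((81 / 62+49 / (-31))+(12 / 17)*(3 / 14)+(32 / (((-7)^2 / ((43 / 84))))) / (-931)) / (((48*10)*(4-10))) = 24898375 / 581605024896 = 0.00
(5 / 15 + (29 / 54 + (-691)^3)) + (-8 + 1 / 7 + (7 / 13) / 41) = -329939377.97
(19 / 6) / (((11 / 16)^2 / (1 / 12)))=608 / 1089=0.56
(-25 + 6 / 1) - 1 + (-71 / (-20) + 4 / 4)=-309 / 20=-15.45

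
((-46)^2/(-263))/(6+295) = -2116/79163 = -0.03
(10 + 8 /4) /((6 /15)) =30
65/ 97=0.67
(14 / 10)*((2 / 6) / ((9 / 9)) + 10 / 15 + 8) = 63 / 5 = 12.60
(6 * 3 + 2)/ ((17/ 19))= 380/ 17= 22.35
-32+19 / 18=-557 / 18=-30.94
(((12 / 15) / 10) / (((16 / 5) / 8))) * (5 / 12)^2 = 5 / 144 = 0.03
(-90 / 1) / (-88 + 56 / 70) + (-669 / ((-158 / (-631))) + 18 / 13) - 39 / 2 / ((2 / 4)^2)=-307546500 / 111943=-2747.35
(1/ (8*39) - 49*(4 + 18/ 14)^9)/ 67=-40548062815240481/ 17215342872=-2355344.48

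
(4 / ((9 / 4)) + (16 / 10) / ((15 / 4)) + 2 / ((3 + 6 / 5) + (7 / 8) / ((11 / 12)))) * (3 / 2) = 18374 / 4725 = 3.89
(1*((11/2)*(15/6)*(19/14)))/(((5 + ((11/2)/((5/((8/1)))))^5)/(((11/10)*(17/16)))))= 122134375/295557873408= 0.00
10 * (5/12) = 25/6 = 4.17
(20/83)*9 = 180/83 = 2.17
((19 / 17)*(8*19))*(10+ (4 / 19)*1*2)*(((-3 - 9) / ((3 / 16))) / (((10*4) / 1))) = -240768 / 85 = -2832.56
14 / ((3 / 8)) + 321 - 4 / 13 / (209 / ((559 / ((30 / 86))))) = 371993 / 1045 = 355.97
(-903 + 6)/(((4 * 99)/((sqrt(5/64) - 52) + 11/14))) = 115.37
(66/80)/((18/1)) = 11/240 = 0.05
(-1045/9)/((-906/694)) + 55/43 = 90.22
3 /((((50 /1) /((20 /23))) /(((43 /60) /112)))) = 43 /128800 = 0.00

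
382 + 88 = 470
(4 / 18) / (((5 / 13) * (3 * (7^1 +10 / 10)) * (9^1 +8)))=0.00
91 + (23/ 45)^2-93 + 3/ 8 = -22093/ 16200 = -1.36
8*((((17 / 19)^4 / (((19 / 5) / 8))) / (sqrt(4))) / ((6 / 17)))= 113588560 / 7428297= 15.29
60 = 60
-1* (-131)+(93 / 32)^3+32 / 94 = 240081643 / 1540096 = 155.89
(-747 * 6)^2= 20088324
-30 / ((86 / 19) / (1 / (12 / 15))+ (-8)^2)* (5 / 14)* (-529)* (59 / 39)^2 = 4373441375 / 22798776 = 191.83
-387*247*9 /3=-286767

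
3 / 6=0.50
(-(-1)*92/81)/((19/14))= 1288/1539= 0.84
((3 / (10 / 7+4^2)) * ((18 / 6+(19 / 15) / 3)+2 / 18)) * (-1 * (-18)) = 3339 / 305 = 10.95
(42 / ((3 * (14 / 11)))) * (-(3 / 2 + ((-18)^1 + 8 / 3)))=152.17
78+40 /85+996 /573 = 80.21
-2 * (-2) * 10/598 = 20/299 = 0.07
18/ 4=9/ 2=4.50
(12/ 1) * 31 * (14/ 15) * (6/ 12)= 868/ 5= 173.60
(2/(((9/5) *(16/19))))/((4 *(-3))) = -95/864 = -0.11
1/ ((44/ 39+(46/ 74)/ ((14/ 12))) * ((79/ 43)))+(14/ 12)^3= 274225777/ 143149896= 1.92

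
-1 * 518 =-518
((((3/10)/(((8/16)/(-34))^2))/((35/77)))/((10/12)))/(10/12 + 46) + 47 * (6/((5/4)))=10670856/35125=303.80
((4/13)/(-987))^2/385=16/63384305985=0.00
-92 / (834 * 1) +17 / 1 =7043 / 417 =16.89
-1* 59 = -59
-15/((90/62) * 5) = -31/15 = -2.07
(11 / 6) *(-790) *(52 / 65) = -3476 / 3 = -1158.67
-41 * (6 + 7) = -533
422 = 422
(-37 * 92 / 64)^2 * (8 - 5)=2172603 / 256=8486.73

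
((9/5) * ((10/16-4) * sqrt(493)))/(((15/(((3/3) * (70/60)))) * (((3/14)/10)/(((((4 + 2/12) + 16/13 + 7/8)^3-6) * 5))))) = -358326539725 * sqrt(493)/13498368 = -589414.98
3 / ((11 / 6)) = 18 / 11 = 1.64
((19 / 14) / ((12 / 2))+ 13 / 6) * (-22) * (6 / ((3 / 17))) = -12529 / 7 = -1789.86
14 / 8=7 / 4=1.75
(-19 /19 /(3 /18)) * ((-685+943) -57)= -1206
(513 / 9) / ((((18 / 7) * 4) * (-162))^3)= -6517 / 528958107648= -0.00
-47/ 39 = -1.21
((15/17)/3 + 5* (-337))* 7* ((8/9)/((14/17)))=-114560/9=-12728.89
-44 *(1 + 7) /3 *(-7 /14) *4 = 234.67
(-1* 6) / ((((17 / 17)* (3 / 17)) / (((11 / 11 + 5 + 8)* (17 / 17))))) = -476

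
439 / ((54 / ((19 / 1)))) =8341 / 54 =154.46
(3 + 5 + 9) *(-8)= -136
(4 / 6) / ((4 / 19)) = 19 / 6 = 3.17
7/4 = 1.75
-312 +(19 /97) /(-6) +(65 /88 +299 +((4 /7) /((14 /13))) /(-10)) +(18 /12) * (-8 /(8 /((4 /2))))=-96286909 /6273960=-15.35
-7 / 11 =-0.64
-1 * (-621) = 621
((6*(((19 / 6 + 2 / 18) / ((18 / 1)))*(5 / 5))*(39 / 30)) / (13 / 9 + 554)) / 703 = 767 / 210857820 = 0.00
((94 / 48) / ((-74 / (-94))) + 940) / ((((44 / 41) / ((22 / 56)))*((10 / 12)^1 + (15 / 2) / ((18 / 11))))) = 63.70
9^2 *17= 1377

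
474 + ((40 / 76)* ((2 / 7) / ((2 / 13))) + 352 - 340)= 486.98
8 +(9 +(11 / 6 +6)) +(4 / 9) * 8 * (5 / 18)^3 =326863 / 13122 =24.91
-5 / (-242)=5 / 242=0.02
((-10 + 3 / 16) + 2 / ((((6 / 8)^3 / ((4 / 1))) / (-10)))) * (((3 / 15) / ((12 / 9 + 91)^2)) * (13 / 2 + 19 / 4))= -258477 / 4910656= -0.05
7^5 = 16807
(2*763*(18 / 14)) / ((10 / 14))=13734 / 5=2746.80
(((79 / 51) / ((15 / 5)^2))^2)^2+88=3906049521049 / 44386483761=88.00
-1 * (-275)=275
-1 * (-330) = 330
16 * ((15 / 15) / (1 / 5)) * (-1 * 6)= -480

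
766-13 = 753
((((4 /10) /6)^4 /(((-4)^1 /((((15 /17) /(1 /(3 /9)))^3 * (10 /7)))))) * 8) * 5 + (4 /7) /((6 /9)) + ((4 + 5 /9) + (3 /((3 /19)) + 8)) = 90291094 /2785671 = 32.41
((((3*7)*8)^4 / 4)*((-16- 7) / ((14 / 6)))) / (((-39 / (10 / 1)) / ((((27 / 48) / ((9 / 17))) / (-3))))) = -2317472640 / 13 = -178267126.15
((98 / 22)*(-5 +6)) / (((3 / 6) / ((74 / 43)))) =7252 / 473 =15.33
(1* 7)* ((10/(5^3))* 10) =28/5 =5.60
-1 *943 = -943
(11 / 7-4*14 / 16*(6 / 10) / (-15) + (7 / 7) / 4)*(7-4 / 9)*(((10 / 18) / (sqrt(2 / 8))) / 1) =14.29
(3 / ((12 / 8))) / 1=2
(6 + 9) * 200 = 3000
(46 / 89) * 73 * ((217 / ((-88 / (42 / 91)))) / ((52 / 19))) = -20767551 / 1323608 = -15.69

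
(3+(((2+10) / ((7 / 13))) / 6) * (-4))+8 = -27 / 7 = -3.86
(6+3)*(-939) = -8451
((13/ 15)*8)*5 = 104/ 3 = 34.67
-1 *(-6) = 6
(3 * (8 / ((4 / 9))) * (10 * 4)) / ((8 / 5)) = 1350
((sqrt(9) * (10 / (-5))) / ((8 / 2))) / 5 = -3 / 10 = -0.30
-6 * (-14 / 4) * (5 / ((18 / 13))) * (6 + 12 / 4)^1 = 1365 / 2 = 682.50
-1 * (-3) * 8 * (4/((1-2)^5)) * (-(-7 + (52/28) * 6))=2784/7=397.71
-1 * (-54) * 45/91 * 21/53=7290/689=10.58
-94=-94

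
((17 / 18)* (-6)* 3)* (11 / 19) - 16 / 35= -6849 / 665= -10.30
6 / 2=3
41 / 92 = 0.45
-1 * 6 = -6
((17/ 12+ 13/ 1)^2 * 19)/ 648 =568651/ 93312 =6.09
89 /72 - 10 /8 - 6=-433 /72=-6.01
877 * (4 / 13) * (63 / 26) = 110502 / 169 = 653.86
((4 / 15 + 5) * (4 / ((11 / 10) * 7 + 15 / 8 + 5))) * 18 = 15168 / 583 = 26.02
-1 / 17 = -0.06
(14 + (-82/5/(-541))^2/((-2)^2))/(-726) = -34146677/1770720050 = -0.02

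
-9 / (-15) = 3 / 5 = 0.60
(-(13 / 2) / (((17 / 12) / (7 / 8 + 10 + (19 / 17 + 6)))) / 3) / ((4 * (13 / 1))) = -2447 / 4624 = -0.53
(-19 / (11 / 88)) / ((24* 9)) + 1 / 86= -0.69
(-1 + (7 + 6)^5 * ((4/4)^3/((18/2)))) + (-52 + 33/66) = 741641/18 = 41202.28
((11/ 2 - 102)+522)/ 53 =851/ 106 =8.03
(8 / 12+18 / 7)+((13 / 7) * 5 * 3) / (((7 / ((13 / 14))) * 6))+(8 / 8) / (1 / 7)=44675 / 4116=10.85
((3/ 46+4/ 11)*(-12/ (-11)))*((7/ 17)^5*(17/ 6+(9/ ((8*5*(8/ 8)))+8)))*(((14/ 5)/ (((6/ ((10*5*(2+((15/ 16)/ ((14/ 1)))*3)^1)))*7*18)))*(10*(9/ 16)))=100251486055/ 714052432896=0.14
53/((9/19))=1007/9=111.89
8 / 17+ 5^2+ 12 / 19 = 8431 / 323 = 26.10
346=346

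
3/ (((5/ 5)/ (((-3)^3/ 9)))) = -9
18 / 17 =1.06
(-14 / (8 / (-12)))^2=441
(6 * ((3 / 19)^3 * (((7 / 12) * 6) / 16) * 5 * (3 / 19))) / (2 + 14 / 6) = 25515 / 27106768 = 0.00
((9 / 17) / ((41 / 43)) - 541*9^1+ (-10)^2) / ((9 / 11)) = -36559666 / 6273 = -5828.10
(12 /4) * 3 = 9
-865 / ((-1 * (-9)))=-865 / 9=-96.11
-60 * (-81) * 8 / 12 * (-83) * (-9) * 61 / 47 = 3141214.47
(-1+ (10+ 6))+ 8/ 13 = 203/ 13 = 15.62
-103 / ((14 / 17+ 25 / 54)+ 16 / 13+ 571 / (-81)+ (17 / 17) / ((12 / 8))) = 3687606 / 138391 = 26.65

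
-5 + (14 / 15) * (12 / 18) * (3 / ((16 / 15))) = -13 / 4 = -3.25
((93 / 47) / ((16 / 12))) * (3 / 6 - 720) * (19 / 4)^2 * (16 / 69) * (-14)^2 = -2367265803 / 2162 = -1094942.55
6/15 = 2/5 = 0.40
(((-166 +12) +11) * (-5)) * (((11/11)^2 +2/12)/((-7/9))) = -2145/2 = -1072.50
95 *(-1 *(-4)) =380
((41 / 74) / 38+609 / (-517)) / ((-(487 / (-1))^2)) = 1691311 / 344797240876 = 0.00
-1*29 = -29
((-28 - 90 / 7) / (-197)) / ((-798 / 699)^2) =7763327 / 48786262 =0.16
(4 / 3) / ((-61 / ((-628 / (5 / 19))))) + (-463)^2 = 196195363 / 915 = 214421.16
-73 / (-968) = 73 / 968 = 0.08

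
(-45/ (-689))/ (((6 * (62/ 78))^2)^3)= 16708185/ 3010412485952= 0.00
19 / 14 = 1.36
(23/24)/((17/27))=207/136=1.52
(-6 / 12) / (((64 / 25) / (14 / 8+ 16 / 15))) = -845 / 1536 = -0.55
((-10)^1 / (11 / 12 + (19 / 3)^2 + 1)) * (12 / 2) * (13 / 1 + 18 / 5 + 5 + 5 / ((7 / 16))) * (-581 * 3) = 82186.79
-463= -463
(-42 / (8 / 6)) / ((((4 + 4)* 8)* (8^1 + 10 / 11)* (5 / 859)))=-85041 / 8960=-9.49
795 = 795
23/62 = 0.37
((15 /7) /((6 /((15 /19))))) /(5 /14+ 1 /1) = 75 /361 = 0.21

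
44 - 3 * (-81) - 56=231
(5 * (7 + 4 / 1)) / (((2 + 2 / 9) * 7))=99 / 28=3.54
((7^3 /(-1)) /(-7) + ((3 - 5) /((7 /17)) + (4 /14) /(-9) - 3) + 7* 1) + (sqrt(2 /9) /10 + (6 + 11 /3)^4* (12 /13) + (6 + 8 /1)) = sqrt(2) /30 + 2850925 /351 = 8122.34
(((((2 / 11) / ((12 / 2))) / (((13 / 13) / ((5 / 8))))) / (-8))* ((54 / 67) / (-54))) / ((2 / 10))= 25 / 141504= 0.00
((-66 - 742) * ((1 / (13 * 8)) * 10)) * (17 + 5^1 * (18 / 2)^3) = -3698620 / 13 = -284509.23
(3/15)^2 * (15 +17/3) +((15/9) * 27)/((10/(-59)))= -39701/150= -264.67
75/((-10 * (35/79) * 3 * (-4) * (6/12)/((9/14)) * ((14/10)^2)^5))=6943359375/110730297608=0.06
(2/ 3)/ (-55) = -2/ 165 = -0.01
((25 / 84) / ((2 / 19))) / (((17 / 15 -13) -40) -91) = -0.02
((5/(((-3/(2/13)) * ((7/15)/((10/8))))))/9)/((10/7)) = -25/468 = -0.05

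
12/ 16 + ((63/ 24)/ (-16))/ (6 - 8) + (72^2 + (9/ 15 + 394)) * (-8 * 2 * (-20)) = 456999125/ 256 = 1785152.83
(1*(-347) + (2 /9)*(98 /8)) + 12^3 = 24907 /18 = 1383.72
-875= -875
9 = 9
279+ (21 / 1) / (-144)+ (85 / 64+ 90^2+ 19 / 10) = 8046799 / 960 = 8382.08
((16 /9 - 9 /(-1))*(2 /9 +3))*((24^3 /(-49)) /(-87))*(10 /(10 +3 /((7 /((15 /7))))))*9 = 99328 /107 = 928.30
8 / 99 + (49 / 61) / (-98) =0.07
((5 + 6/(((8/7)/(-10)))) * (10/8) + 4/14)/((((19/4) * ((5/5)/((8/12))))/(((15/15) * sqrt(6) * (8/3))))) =-8824 * sqrt(6)/399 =-54.17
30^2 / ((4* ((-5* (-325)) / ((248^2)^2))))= 34044678144 / 65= 523764279.14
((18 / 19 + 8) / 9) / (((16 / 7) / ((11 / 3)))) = 6545 / 4104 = 1.59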